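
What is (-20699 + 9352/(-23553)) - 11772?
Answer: -764798815/23553 ≈ -32471.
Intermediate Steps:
(-20699 + 9352/(-23553)) - 11772 = (-20699 + 9352*(-1/23553)) - 11772 = (-20699 - 9352/23553) - 11772 = -487532899/23553 - 11772 = -764798815/23553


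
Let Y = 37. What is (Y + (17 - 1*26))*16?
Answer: 448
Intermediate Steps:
(Y + (17 - 1*26))*16 = (37 + (17 - 1*26))*16 = (37 + (17 - 26))*16 = (37 - 9)*16 = 28*16 = 448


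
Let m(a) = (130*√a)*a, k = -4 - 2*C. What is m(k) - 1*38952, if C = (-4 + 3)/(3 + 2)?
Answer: -38952 - 1404*I*√10/5 ≈ -38952.0 - 887.97*I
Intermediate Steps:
C = -⅕ (C = -1/5 = -1*⅕ = -⅕ ≈ -0.20000)
k = -18/5 (k = -4 - 2*(-⅕) = -4 + ⅖ = -18/5 ≈ -3.6000)
m(a) = 130*a^(3/2)
m(k) - 1*38952 = 130*(-18/5)^(3/2) - 1*38952 = 130*(-54*I*√10/25) - 38952 = -1404*I*√10/5 - 38952 = -38952 - 1404*I*√10/5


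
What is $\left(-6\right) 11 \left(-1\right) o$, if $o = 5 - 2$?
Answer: $198$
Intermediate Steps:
$o = 3$
$\left(-6\right) 11 \left(-1\right) o = \left(-6\right) 11 \left(-1\right) 3 = \left(-66\right) \left(-1\right) 3 = 66 \cdot 3 = 198$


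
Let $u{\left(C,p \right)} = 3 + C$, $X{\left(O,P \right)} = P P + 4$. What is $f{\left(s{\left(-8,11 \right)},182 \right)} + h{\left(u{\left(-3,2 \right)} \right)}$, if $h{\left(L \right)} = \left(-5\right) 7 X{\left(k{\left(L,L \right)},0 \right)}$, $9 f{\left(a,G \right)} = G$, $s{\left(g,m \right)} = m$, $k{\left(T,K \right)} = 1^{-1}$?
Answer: $- \frac{1078}{9} \approx -119.78$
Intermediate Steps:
$k{\left(T,K \right)} = 1$
$X{\left(O,P \right)} = 4 + P^{2}$ ($X{\left(O,P \right)} = P^{2} + 4 = 4 + P^{2}$)
$f{\left(a,G \right)} = \frac{G}{9}$
$h{\left(L \right)} = -140$ ($h{\left(L \right)} = \left(-5\right) 7 \left(4 + 0^{2}\right) = - 35 \left(4 + 0\right) = \left(-35\right) 4 = -140$)
$f{\left(s{\left(-8,11 \right)},182 \right)} + h{\left(u{\left(-3,2 \right)} \right)} = \frac{1}{9} \cdot 182 - 140 = \frac{182}{9} - 140 = - \frac{1078}{9}$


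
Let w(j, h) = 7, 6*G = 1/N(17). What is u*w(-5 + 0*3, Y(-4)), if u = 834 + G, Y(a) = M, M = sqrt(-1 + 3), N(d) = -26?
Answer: 910721/156 ≈ 5838.0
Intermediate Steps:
M = sqrt(2) ≈ 1.4142
Y(a) = sqrt(2)
G = -1/156 (G = (1/6)/(-26) = (1/6)*(-1/26) = -1/156 ≈ -0.0064103)
u = 130103/156 (u = 834 - 1/156 = 130103/156 ≈ 833.99)
u*w(-5 + 0*3, Y(-4)) = (130103/156)*7 = 910721/156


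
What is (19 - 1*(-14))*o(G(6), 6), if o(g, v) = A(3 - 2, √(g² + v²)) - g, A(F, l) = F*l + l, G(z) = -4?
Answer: 132 + 132*√13 ≈ 607.93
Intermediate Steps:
A(F, l) = l + F*l
o(g, v) = -g + 2*√(g² + v²) (o(g, v) = √(g² + v²)*(1 + (3 - 2)) - g = √(g² + v²)*(1 + 1) - g = √(g² + v²)*2 - g = 2*√(g² + v²) - g = -g + 2*√(g² + v²))
(19 - 1*(-14))*o(G(6), 6) = (19 - 1*(-14))*(-1*(-4) + 2*√((-4)² + 6²)) = (19 + 14)*(4 + 2*√(16 + 36)) = 33*(4 + 2*√52) = 33*(4 + 2*(2*√13)) = 33*(4 + 4*√13) = 132 + 132*√13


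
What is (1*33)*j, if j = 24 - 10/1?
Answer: 462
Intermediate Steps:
j = 14 (j = 24 - 10*1 = 24 - 10 = 14)
(1*33)*j = (1*33)*14 = 33*14 = 462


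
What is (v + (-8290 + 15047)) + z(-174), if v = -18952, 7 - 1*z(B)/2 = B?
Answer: -11833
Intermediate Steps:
z(B) = 14 - 2*B
(v + (-8290 + 15047)) + z(-174) = (-18952 + (-8290 + 15047)) + (14 - 2*(-174)) = (-18952 + 6757) + (14 + 348) = -12195 + 362 = -11833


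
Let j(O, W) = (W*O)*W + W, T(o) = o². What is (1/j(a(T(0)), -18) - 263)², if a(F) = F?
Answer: 22420225/324 ≈ 69198.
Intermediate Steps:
j(O, W) = W + O*W² (j(O, W) = (O*W)*W + W = O*W² + W = W + O*W²)
(1/j(a(T(0)), -18) - 263)² = (1/(-18*(1 + 0²*(-18))) - 263)² = (1/(-18*(1 + 0*(-18))) - 263)² = (1/(-18*(1 + 0)) - 263)² = (1/(-18*1) - 263)² = (1/(-18) - 263)² = (-1/18 - 263)² = (-4735/18)² = 22420225/324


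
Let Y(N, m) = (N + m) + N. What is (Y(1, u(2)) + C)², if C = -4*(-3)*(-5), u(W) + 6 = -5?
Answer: 4761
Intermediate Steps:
u(W) = -11 (u(W) = -6 - 5 = -11)
Y(N, m) = m + 2*N
C = -60 (C = 12*(-5) = -60)
(Y(1, u(2)) + C)² = ((-11 + 2*1) - 60)² = ((-11 + 2) - 60)² = (-9 - 60)² = (-69)² = 4761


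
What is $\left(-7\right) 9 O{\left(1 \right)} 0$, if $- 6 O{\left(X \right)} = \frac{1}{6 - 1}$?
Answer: $0$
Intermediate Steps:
$O{\left(X \right)} = - \frac{1}{30}$ ($O{\left(X \right)} = - \frac{1}{6 \left(6 - 1\right)} = - \frac{1}{6 \cdot 5} = \left(- \frac{1}{6}\right) \frac{1}{5} = - \frac{1}{30}$)
$\left(-7\right) 9 O{\left(1 \right)} 0 = \left(-7\right) 9 \left(\left(- \frac{1}{30}\right) 0\right) = \left(-63\right) 0 = 0$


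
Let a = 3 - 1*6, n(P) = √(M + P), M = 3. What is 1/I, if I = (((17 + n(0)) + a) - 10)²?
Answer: (4 + √3)⁻² ≈ 0.030435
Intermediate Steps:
n(P) = √(3 + P)
a = -3 (a = 3 - 6 = -3)
I = (4 + √3)² (I = (((17 + √(3 + 0)) - 3) - 10)² = (((17 + √3) - 3) - 10)² = ((14 + √3) - 10)² = (4 + √3)² ≈ 32.856)
1/I = 1/((4 + √3)²) = (4 + √3)⁻²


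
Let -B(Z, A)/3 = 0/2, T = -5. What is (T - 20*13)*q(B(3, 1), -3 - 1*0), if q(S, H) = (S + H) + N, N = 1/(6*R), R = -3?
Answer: 14575/18 ≈ 809.72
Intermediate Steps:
B(Z, A) = 0 (B(Z, A) = -0/2 = -3*0 = 0)
N = -1/18 (N = 1/(6*(-3)) = 1/(-18) = -1/18 ≈ -0.055556)
q(S, H) = -1/18 + H + S (q(S, H) = (S + H) - 1/18 = (H + S) - 1/18 = -1/18 + H + S)
(T - 20*13)*q(B(3, 1), -3 - 1*0) = (-5 - 20*13)*(-1/18 + (-3 - 1*0) + 0) = (-5 - 260)*(-1/18 + (-3 + 0) + 0) = -265*(-1/18 - 3 + 0) = -265*(-55/18) = 14575/18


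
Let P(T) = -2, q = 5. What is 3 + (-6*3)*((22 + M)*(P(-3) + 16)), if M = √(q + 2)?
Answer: -5541 - 252*√7 ≈ -6207.7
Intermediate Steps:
M = √7 (M = √(5 + 2) = √7 ≈ 2.6458)
3 + (-6*3)*((22 + M)*(P(-3) + 16)) = 3 + (-6*3)*((22 + √7)*(-2 + 16)) = 3 - 18*(22 + √7)*14 = 3 - 18*(308 + 14*√7) = 3 + (-5544 - 252*√7) = -5541 - 252*√7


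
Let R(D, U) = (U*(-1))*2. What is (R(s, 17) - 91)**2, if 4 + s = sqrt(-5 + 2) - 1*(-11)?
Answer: 15625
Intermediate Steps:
s = 7 + I*sqrt(3) (s = -4 + (sqrt(-5 + 2) - 1*(-11)) = -4 + (sqrt(-3) + 11) = -4 + (I*sqrt(3) + 11) = -4 + (11 + I*sqrt(3)) = 7 + I*sqrt(3) ≈ 7.0 + 1.732*I)
R(D, U) = -2*U (R(D, U) = -U*2 = -2*U)
(R(s, 17) - 91)**2 = (-2*17 - 91)**2 = (-34 - 91)**2 = (-125)**2 = 15625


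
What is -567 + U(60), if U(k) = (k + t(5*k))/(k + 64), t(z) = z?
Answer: -17487/31 ≈ -564.10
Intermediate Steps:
U(k) = 6*k/(64 + k) (U(k) = (k + 5*k)/(k + 64) = (6*k)/(64 + k) = 6*k/(64 + k))
-567 + U(60) = -567 + 6*60/(64 + 60) = -567 + 6*60/124 = -567 + 6*60*(1/124) = -567 + 90/31 = -17487/31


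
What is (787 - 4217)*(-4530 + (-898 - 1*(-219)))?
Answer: 17866870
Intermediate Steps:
(787 - 4217)*(-4530 + (-898 - 1*(-219))) = -3430*(-4530 + (-898 + 219)) = -3430*(-4530 - 679) = -3430*(-5209) = 17866870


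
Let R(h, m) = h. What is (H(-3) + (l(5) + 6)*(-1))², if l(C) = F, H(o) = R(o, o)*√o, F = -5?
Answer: -26 + 6*I*√3 ≈ -26.0 + 10.392*I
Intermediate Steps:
H(o) = o^(3/2) (H(o) = o*√o = o^(3/2))
l(C) = -5
(H(-3) + (l(5) + 6)*(-1))² = ((-3)^(3/2) + (-5 + 6)*(-1))² = (-3*I*√3 + 1*(-1))² = (-3*I*√3 - 1)² = (-1 - 3*I*√3)²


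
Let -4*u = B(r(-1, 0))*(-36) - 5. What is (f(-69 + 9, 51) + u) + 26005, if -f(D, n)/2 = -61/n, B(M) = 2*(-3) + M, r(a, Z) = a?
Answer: 5292911/204 ≈ 25946.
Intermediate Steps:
B(M) = -6 + M
u = -247/4 (u = -((-6 - 1)*(-36) - 5)/4 = -(-7*(-36) - 5)/4 = -(252 - 5)/4 = -1/4*247 = -247/4 ≈ -61.750)
f(D, n) = 122/n (f(D, n) = -(-122)/n = 122/n)
(f(-69 + 9, 51) + u) + 26005 = (122/51 - 247/4) + 26005 = -12109/204 + 26005 = 5292911/204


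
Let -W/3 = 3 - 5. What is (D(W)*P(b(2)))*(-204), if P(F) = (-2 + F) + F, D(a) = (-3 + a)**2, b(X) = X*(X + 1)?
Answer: -18360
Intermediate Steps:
b(X) = X*(1 + X)
W = 6 (W = -3*(3 - 5) = -3*(-2) = 6)
P(F) = -2 + 2*F
(D(W)*P(b(2)))*(-204) = ((-3 + 6)**2*(-2 + 2*(2*(1 + 2))))*(-204) = (3**2*(-2 + 2*(2*3)))*(-204) = (9*(-2 + 2*6))*(-204) = (9*(-2 + 12))*(-204) = (9*10)*(-204) = 90*(-204) = -18360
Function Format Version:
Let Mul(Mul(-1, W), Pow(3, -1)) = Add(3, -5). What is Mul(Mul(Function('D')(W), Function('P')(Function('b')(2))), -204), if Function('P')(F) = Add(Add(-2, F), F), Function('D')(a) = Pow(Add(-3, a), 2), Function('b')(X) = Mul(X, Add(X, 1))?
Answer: -18360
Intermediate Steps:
Function('b')(X) = Mul(X, Add(1, X))
W = 6 (W = Mul(-3, Add(3, -5)) = Mul(-3, -2) = 6)
Function('P')(F) = Add(-2, Mul(2, F))
Mul(Mul(Function('D')(W), Function('P')(Function('b')(2))), -204) = Mul(Mul(Pow(Add(-3, 6), 2), Add(-2, Mul(2, Mul(2, Add(1, 2))))), -204) = Mul(Mul(Pow(3, 2), Add(-2, Mul(2, Mul(2, 3)))), -204) = Mul(Mul(9, Add(-2, Mul(2, 6))), -204) = Mul(Mul(9, Add(-2, 12)), -204) = Mul(Mul(9, 10), -204) = Mul(90, -204) = -18360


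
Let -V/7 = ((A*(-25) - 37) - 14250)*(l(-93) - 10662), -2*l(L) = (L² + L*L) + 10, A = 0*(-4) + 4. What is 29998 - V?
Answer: 1945325042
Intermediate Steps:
A = 4 (A = 0 + 4 = 4)
l(L) = -5 - L² (l(L) = -((L² + L*L) + 10)/2 = -((L² + L²) + 10)/2 = -(2*L² + 10)/2 = -(10 + 2*L²)/2 = -5 - L²)
V = -1945295044 (V = -7*((4*(-25) - 37) - 14250)*((-5 - 1*(-93)²) - 10662) = -7*((-100 - 37) - 14250)*((-5 - 1*8649) - 10662) = -7*(-137 - 14250)*((-5 - 8649) - 10662) = -(-100709)*(-8654 - 10662) = -(-100709)*(-19316) = -7*277899292 = -1945295044)
29998 - V = 29998 - 1*(-1945295044) = 29998 + 1945295044 = 1945325042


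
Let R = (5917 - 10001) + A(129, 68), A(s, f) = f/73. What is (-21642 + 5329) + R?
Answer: -1488913/73 ≈ -20396.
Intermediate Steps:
A(s, f) = f/73 (A(s, f) = f*(1/73) = f/73)
R = -298064/73 (R = (5917 - 10001) + (1/73)*68 = -4084 + 68/73 = -298064/73 ≈ -4083.1)
(-21642 + 5329) + R = (-21642 + 5329) - 298064/73 = -16313 - 298064/73 = -1488913/73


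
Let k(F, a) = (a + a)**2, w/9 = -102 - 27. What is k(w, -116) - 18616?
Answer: 35208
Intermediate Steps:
w = -1161 (w = 9*(-102 - 27) = 9*(-129) = -1161)
k(F, a) = 4*a**2 (k(F, a) = (2*a)**2 = 4*a**2)
k(w, -116) - 18616 = 4*(-116)**2 - 18616 = 4*13456 - 18616 = 53824 - 18616 = 35208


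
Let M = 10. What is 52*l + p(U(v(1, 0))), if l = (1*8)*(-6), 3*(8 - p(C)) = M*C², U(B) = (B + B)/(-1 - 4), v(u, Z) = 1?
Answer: -37328/15 ≈ -2488.5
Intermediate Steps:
U(B) = -2*B/5 (U(B) = (2*B)/(-5) = (2*B)*(-⅕) = -2*B/5)
p(C) = 8 - 10*C²/3
l = -48 (l = 8*(-6) = -48)
52*l + p(U(v(1, 0))) = 52*(-48) + (8 - 10*(-⅖*1)²/3) = -2496 + (8 - 10*(-⅖)²/3) = -2496 + (8 - 10/3*4/25) = -2496 + (8 - 8/15) = -2496 + 112/15 = -37328/15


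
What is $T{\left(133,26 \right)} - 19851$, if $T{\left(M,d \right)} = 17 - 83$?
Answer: $-19917$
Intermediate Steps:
$T{\left(M,d \right)} = -66$
$T{\left(133,26 \right)} - 19851 = -66 - 19851 = -19917$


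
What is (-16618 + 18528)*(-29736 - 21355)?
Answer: -97583810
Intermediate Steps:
(-16618 + 18528)*(-29736 - 21355) = 1910*(-51091) = -97583810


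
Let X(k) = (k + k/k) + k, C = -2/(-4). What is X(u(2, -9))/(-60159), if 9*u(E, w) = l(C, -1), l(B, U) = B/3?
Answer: -28/1624293 ≈ -1.7238e-5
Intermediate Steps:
C = 1/2 (C = -2*(-1/4) = 1/2 ≈ 0.50000)
l(B, U) = B/3 (l(B, U) = B*(1/3) = B/3)
u(E, w) = 1/54 (u(E, w) = ((1/3)*(1/2))/9 = (1/9)*(1/6) = 1/54)
X(k) = 1 + 2*k (X(k) = (k + 1) + k = (1 + k) + k = 1 + 2*k)
X(u(2, -9))/(-60159) = (1 + 2*(1/54))/(-60159) = (1 + 1/27)*(-1/60159) = (28/27)*(-1/60159) = -28/1624293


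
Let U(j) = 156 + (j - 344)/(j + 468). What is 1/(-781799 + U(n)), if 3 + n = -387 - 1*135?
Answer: -57/44552782 ≈ -1.2794e-6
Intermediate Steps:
n = -525 (n = -3 + (-387 - 1*135) = -3 + (-387 - 135) = -3 - 522 = -525)
U(j) = 156 + (-344 + j)/(468 + j)
1/(-781799 + U(n)) = 1/(-781799 + (72664 + 157*(-525))/(468 - 525)) = 1/(-781799 + (72664 - 82425)/(-57)) = 1/(-781799 - 1/57*(-9761)) = 1/(-781799 + 9761/57) = 1/(-44552782/57) = -57/44552782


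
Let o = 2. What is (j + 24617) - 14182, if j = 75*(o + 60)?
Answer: 15085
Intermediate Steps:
j = 4650 (j = 75*(2 + 60) = 75*62 = 4650)
(j + 24617) - 14182 = (4650 + 24617) - 14182 = 29267 - 14182 = 15085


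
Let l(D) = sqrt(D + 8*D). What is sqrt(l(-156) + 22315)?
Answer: sqrt(22315 + 6*I*sqrt(39)) ≈ 149.38 + 0.125*I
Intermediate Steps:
l(D) = 3*sqrt(D) (l(D) = sqrt(9*D) = 3*sqrt(D))
sqrt(l(-156) + 22315) = sqrt(3*sqrt(-156) + 22315) = sqrt(3*(2*I*sqrt(39)) + 22315) = sqrt(6*I*sqrt(39) + 22315) = sqrt(22315 + 6*I*sqrt(39))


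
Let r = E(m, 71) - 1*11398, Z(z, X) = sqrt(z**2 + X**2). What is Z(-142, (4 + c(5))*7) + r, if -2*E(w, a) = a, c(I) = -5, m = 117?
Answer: -22867/2 + sqrt(20213) ≈ -11291.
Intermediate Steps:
Z(z, X) = sqrt(X**2 + z**2)
E(w, a) = -a/2
r = -22867/2 (r = -1/2*71 - 1*11398 = -71/2 - 11398 = -22867/2 ≈ -11434.)
Z(-142, (4 + c(5))*7) + r = sqrt(((4 - 5)*7)**2 + (-142)**2) - 22867/2 = sqrt((-1*7)**2 + 20164) - 22867/2 = sqrt((-7)**2 + 20164) - 22867/2 = sqrt(49 + 20164) - 22867/2 = sqrt(20213) - 22867/2 = -22867/2 + sqrt(20213)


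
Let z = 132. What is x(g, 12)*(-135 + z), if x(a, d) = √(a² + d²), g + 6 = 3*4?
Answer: -18*√5 ≈ -40.249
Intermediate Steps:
g = 6 (g = -6 + 3*4 = -6 + 12 = 6)
x(g, 12)*(-135 + z) = √(6² + 12²)*(-135 + 132) = √(36 + 144)*(-3) = √180*(-3) = (6*√5)*(-3) = -18*√5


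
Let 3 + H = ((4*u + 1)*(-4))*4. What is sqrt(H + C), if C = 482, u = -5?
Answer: 3*sqrt(87) ≈ 27.982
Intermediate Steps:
H = 301 (H = -3 + ((4*(-5) + 1)*(-4))*4 = -3 + ((-20 + 1)*(-4))*4 = -3 - 19*(-4)*4 = -3 + 76*4 = -3 + 304 = 301)
sqrt(H + C) = sqrt(301 + 482) = sqrt(783) = 3*sqrt(87)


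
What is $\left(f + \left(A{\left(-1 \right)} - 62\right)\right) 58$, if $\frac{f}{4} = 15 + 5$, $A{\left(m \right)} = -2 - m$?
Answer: $986$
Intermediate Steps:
$f = 80$ ($f = 4 \left(15 + 5\right) = 4 \cdot 20 = 80$)
$\left(f + \left(A{\left(-1 \right)} - 62\right)\right) 58 = \left(80 - 63\right) 58 = 17 \cdot 58 = 986$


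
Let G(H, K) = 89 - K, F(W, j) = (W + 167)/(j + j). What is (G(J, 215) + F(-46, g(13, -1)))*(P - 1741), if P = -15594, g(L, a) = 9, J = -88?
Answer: 37218245/18 ≈ 2.0677e+6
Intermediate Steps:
F(W, j) = (167 + W)/(2*j) (F(W, j) = (167 + W)/((2*j)) = (167 + W)*(1/(2*j)) = (167 + W)/(2*j))
(G(J, 215) + F(-46, g(13, -1)))*(P - 1741) = ((89 - 1*215) + (½)*(167 - 46)/9)*(-15594 - 1741) = ((89 - 215) + (½)*(⅑)*121)*(-17335) = (-126 + 121/18)*(-17335) = -2147/18*(-17335) = 37218245/18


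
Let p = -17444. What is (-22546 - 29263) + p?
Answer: -69253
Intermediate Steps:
(-22546 - 29263) + p = (-22546 - 29263) - 17444 = -51809 - 17444 = -69253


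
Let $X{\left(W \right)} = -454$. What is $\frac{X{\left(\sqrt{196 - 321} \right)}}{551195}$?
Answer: $- \frac{454}{551195} \approx -0.00082367$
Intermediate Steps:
$\frac{X{\left(\sqrt{196 - 321} \right)}}{551195} = - \frac{454}{551195}$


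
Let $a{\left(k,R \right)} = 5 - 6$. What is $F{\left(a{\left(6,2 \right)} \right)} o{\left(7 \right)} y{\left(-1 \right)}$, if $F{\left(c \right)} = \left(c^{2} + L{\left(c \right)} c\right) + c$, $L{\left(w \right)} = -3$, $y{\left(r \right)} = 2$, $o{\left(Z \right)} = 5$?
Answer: $30$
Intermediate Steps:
$a{\left(k,R \right)} = -1$ ($a{\left(k,R \right)} = 5 - 6 = -1$)
$F{\left(c \right)} = c^{2} - 2 c$ ($F{\left(c \right)} = \left(c^{2} - 3 c\right) + c = c^{2} - 2 c$)
$F{\left(a{\left(6,2 \right)} \right)} o{\left(7 \right)} y{\left(-1 \right)} = - (-2 - 1) 5 \cdot 2 = \left(-1\right) \left(-3\right) 5 \cdot 2 = 3 \cdot 5 \cdot 2 = 15 \cdot 2 = 30$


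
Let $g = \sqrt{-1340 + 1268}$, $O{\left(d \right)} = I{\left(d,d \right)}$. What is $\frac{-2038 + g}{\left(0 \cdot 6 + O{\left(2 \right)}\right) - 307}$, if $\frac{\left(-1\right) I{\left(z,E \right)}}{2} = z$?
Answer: $\frac{2038}{311} - \frac{6 i \sqrt{2}}{311} \approx 6.5531 - 0.027284 i$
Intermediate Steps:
$I{\left(z,E \right)} = - 2 z$
$O{\left(d \right)} = - 2 d$
$g = 6 i \sqrt{2}$ ($g = \sqrt{-72} = 6 i \sqrt{2} \approx 8.4853 i$)
$\frac{-2038 + g}{\left(0 \cdot 6 + O{\left(2 \right)}\right) - 307} = \frac{-2038 + 6 i \sqrt{2}}{\left(0 \cdot 6 - 4\right) - 307} = \frac{-2038 + 6 i \sqrt{2}}{\left(0 - 4\right) - 307} = \frac{-2038 + 6 i \sqrt{2}}{-4 - 307} = \frac{-2038 + 6 i \sqrt{2}}{-311} = \left(-2038 + 6 i \sqrt{2}\right) \left(- \frac{1}{311}\right) = \frac{2038}{311} - \frac{6 i \sqrt{2}}{311}$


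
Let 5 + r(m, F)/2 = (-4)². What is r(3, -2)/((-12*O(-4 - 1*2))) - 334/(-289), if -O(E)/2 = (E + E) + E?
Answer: 68965/62424 ≈ 1.1048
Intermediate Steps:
r(m, F) = 22 (r(m, F) = -10 + 2*(-4)² = -10 + 2*16 = -10 + 32 = 22)
O(E) = -6*E (O(E) = -2*((E + E) + E) = -2*(2*E + E) = -6*E)
r(3, -2)/((-12*O(-4 - 1*2))) - 334/(-289) = 22/((-(-72)*(-4 - 1*2))) - 334/(-289) = 22/((-(-72)*(-4 - 2))) - 334*(-1/289) = 22/((-(-72)*(-6))) + 334/289 = 22/((-12*36)) + 334/289 = 22/(-432) + 334/289 = 22*(-1/432) + 334/289 = -11/216 + 334/289 = 68965/62424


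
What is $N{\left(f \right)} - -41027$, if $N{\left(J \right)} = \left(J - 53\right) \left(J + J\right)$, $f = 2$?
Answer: $40823$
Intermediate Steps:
$N{\left(J \right)} = 2 J \left(-53 + J\right)$ ($N{\left(J \right)} = \left(-53 + J\right) 2 J = 2 J \left(-53 + J\right)$)
$N{\left(f \right)} - -41027 = 2 \cdot 2 \left(-53 + 2\right) - -41027 = 2 \cdot 2 \left(-51\right) + 41027 = -204 + 41027 = 40823$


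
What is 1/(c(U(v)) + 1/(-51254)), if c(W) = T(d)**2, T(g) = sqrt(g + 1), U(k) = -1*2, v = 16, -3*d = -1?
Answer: 153762/205013 ≈ 0.75001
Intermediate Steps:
d = 1/3 (d = -1/3*(-1) = 1/3 ≈ 0.33333)
U(k) = -2
T(g) = sqrt(1 + g)
c(W) = 4/3 (c(W) = (sqrt(1 + 1/3))**2 = (sqrt(4/3))**2 = (2*sqrt(3)/3)**2 = 4/3)
1/(c(U(v)) + 1/(-51254)) = 1/(4/3 + 1/(-51254)) = 1/(4/3 - 1/51254) = 1/(205013/153762) = 153762/205013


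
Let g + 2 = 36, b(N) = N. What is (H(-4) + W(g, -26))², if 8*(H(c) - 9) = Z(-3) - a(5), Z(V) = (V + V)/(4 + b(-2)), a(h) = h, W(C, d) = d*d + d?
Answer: 432964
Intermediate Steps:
g = 34 (g = -2 + 36 = 34)
W(C, d) = d + d² (W(C, d) = d² + d = d + d²)
Z(V) = V (Z(V) = (V + V)/(4 - 2) = (2*V)/2 = (2*V)*(½) = V)
H(c) = 8 (H(c) = 9 + (-3 - 1*5)/8 = 9 + (-3 - 5)/8 = 9 + (⅛)*(-8) = 9 - 1 = 8)
(H(-4) + W(g, -26))² = (8 - 26*(1 - 26))² = (8 - 26*(-25))² = (8 + 650)² = 658² = 432964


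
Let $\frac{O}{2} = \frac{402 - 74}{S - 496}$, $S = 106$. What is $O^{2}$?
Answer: $\frac{107584}{38025} \approx 2.8293$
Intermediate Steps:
$O = - \frac{328}{195}$ ($O = 2 \frac{402 - 74}{106 - 496} = 2 \frac{328}{-390} = 2 \cdot 328 \left(- \frac{1}{390}\right) = 2 \left(- \frac{164}{195}\right) = - \frac{328}{195} \approx -1.6821$)
$O^{2} = \left(- \frac{328}{195}\right)^{2} = \frac{107584}{38025}$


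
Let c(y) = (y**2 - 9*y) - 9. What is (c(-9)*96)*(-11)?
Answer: -161568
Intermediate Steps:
c(y) = -9 + y**2 - 9*y
(c(-9)*96)*(-11) = ((-9 + (-9)**2 - 9*(-9))*96)*(-11) = ((-9 + 81 + 81)*96)*(-11) = (153*96)*(-11) = 14688*(-11) = -161568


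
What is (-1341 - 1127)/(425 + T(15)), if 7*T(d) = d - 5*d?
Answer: -17276/2915 ≈ -5.9266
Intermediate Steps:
T(d) = -4*d/7 (T(d) = (d - 5*d)/7 = (-4*d)/7 = -4*d/7)
(-1341 - 1127)/(425 + T(15)) = (-1341 - 1127)/(425 - 4/7*15) = -2468/(425 - 60/7) = -2468/2915/7 = -2468*7/2915 = -17276/2915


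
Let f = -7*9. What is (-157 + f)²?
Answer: 48400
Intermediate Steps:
f = -63
(-157 + f)² = (-157 - 63)² = (-220)² = 48400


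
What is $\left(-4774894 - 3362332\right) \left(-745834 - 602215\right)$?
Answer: $10969379372074$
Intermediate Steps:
$\left(-4774894 - 3362332\right) \left(-745834 - 602215\right) = \left(-4774894 - 3362332\right) \left(-1348049\right) = \left(-8137226\right) \left(-1348049\right) = 10969379372074$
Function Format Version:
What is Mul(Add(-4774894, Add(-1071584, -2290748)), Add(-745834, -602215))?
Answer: 10969379372074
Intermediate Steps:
Mul(Add(-4774894, Add(-1071584, -2290748)), Add(-745834, -602215)) = Mul(Add(-4774894, -3362332), -1348049) = Mul(-8137226, -1348049) = 10969379372074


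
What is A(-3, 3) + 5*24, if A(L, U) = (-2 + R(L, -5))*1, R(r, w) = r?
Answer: 115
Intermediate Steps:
A(L, U) = -2 + L (A(L, U) = (-2 + L)*1 = -2 + L)
A(-3, 3) + 5*24 = (-2 - 3) + 5*24 = -5 + 120 = 115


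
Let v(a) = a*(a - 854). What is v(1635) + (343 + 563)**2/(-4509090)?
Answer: 319878556573/250505 ≈ 1.2769e+6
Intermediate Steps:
v(a) = a*(-854 + a)
v(1635) + (343 + 563)**2/(-4509090) = 1635*(-854 + 1635) + (343 + 563)**2/(-4509090) = 1635*781 + 906**2*(-1/4509090) = 1276935 + 820836*(-1/4509090) = 1276935 - 45602/250505 = 319878556573/250505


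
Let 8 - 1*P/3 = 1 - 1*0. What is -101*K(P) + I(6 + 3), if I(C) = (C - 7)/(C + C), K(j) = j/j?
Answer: -908/9 ≈ -100.89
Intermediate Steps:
P = 21 (P = 24 - 3*(1 - 1*0) = 24 - 3*(1 + 0) = 24 - 3*1 = 24 - 3 = 21)
K(j) = 1
I(C) = (-7 + C)/(2*C) (I(C) = (-7 + C)/((2*C)) = (-7 + C)*(1/(2*C)) = (-7 + C)/(2*C))
-101*K(P) + I(6 + 3) = -101*1 + (-7 + (6 + 3))/(2*(6 + 3)) = -101 + (1/2)*(-7 + 9)/9 = -101 + (1/2)*(1/9)*2 = -101 + 1/9 = -908/9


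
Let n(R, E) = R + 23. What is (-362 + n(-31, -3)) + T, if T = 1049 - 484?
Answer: 195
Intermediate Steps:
T = 565
n(R, E) = 23 + R
(-362 + n(-31, -3)) + T = (-362 + (23 - 31)) + 565 = (-362 - 8) + 565 = -370 + 565 = 195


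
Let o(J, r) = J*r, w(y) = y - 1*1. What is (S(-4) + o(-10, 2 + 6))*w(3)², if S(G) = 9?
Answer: -284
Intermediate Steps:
w(y) = -1 + y (w(y) = y - 1 = -1 + y)
(S(-4) + o(-10, 2 + 6))*w(3)² = (9 - 10*(2 + 6))*(-1 + 3)² = (9 - 10*8)*2² = (9 - 80)*4 = -71*4 = -284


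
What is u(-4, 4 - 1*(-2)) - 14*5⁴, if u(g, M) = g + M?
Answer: -8748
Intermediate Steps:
u(g, M) = M + g
u(-4, 4 - 1*(-2)) - 14*5⁴ = ((4 - 1*(-2)) - 4) - 14*5⁴ = ((4 + 2) - 4) - 14*625 = (6 - 4) - 8750 = 2 - 8750 = -8748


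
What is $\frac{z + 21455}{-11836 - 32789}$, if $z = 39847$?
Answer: $- \frac{1202}{875} \approx -1.3737$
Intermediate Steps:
$\frac{z + 21455}{-11836 - 32789} = \frac{39847 + 21455}{-11836 - 32789} = \frac{61302}{-44625} = 61302 \left(- \frac{1}{44625}\right) = - \frac{1202}{875}$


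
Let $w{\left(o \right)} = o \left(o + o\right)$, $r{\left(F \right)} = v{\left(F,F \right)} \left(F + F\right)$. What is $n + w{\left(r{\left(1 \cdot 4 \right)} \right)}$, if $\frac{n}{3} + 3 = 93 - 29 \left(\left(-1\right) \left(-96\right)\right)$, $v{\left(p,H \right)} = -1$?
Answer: $-7954$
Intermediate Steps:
$r{\left(F \right)} = - 2 F$ ($r{\left(F \right)} = - (F + F) = - 2 F$)
$w{\left(o \right)} = 2 o^{2}$ ($w{\left(o \right)} = o 2 o = 2 o^{2}$)
$n = -8082$ ($n = -9 + 3 \left(93 - 29 \left(\left(-1\right) \left(-96\right)\right)\right) = -9 + 3 \left(93 - 2784\right) = -9 + 3 \left(-2691\right) = -9 - 8073 = -8082$)
$n + w{\left(r{\left(1 \cdot 4 \right)} \right)} = -8082 + 2 \left(- 2 \cdot 1 \cdot 4\right)^{2} = -8082 + 2 \left(\left(-2\right) 4\right)^{2} = -8082 + 2 \left(-8\right)^{2} = -8082 + 2 \cdot 64 = -8082 + 128 = -7954$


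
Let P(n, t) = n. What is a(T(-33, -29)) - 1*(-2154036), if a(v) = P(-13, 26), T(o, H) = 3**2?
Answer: 2154023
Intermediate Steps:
T(o, H) = 9
a(v) = -13
a(T(-33, -29)) - 1*(-2154036) = -13 - 1*(-2154036) = -13 + 2154036 = 2154023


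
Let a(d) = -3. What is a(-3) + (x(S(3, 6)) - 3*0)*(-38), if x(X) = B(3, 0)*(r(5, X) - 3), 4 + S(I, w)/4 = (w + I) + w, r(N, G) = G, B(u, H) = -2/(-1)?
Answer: -3119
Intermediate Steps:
B(u, H) = 2 (B(u, H) = -2*(-1) = 2)
S(I, w) = -16 + 4*I + 8*w (S(I, w) = -16 + 4*((w + I) + w) = -16 + 4*((I + w) + w) = -16 + 4*(I + 2*w) = -16 + (4*I + 8*w) = -16 + 4*I + 8*w)
x(X) = -6 + 2*X (x(X) = 2*(X - 3) = 2*(-3 + X) = -6 + 2*X)
a(-3) + (x(S(3, 6)) - 3*0)*(-38) = -3 + ((-6 + 2*(-16 + 4*3 + 8*6)) - 3*0)*(-38) = -3 + ((-6 + 2*(-16 + 12 + 48)) + 0)*(-38) = -3 + ((-6 + 2*44) + 0)*(-38) = -3 + ((-6 + 88) + 0)*(-38) = -3 + (82 + 0)*(-38) = -3 + 82*(-38) = -3 - 3116 = -3119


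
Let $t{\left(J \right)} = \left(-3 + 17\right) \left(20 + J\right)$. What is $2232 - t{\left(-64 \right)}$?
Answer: $2848$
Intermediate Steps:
$t{\left(J \right)} = 280 + 14 J$ ($t{\left(J \right)} = 14 \left(20 + J\right) = 280 + 14 J$)
$2232 - t{\left(-64 \right)} = 2232 - \left(280 + 14 \left(-64\right)\right) = 2232 - \left(280 - 896\right) = 2232 - -616 = 2232 + 616 = 2848$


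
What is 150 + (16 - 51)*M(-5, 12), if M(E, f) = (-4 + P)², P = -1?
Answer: -725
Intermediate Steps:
M(E, f) = 25 (M(E, f) = (-4 - 1)² = (-5)² = 25)
150 + (16 - 51)*M(-5, 12) = 150 + (16 - 51)*25 = 150 - 35*25 = 150 - 875 = -725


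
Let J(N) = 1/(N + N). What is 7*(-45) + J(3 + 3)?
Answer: -3779/12 ≈ -314.92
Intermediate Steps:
J(N) = 1/(2*N)
7*(-45) + J(3 + 3) = 7*(-45) + 1/(2*(3 + 3)) = -315 + (½)/6 = -315 + (½)*(⅙) = -315 + 1/12 = -3779/12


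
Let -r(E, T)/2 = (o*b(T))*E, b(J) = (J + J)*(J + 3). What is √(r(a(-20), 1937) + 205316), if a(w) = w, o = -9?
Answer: 2*I*√676349071 ≈ 52013.0*I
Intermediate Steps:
b(J) = 2*J*(3 + J) (b(J) = (2*J)*(3 + J) = 2*J*(3 + J))
r(E, T) = 36*E*T*(3 + T) (r(E, T) = -2*(-18*T*(3 + T))*E = -(-36)*E*T*(3 + T) = 36*E*T*(3 + T))
√(r(a(-20), 1937) + 205316) = √(36*(-20)*1937*(3 + 1937) + 205316) = √(36*(-20)*1937*1940 + 205316) = √(-2705601600 + 205316) = √(-2705396284) = 2*I*√676349071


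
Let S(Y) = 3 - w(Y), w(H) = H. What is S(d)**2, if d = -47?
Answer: 2500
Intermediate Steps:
S(Y) = 3 - Y
S(d)**2 = (3 - 1*(-47))**2 = (3 + 47)**2 = 50**2 = 2500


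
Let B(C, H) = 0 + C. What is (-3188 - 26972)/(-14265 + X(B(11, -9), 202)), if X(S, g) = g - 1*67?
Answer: 3016/1413 ≈ 2.1345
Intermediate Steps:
B(C, H) = C
X(S, g) = -67 + g (X(S, g) = g - 67 = -67 + g)
(-3188 - 26972)/(-14265 + X(B(11, -9), 202)) = (-3188 - 26972)/(-14265 + (-67 + 202)) = -30160/(-14265 + 135) = -30160/(-14130) = -30160*(-1/14130) = 3016/1413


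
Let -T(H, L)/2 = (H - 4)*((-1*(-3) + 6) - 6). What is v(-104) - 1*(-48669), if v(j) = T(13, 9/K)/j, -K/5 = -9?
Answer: 2530815/52 ≈ 48670.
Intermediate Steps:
K = 45 (K = -5*(-9) = 45)
T(H, L) = 24 - 6*H (T(H, L) = -2*(H - 4)*((-1*(-3) + 6) - 6) = -2*(-4 + H)*((3 + 6) - 6) = -2*(-4 + H)*(9 - 6) = -2*(-4 + H)*3 = -2*(-12 + 3*H) = 24 - 6*H)
v(j) = -54/j (v(j) = (24 - 6*13)/j = (24 - 78)/j = -54/j)
v(-104) - 1*(-48669) = -54/(-104) - 1*(-48669) = -54*(-1/104) + 48669 = 27/52 + 48669 = 2530815/52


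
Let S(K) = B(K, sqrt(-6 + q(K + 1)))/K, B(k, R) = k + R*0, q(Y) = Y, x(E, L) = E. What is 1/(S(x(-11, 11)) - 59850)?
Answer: -1/59849 ≈ -1.6709e-5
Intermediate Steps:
B(k, R) = k (B(k, R) = k + 0 = k)
S(K) = 1 (S(K) = K/K = 1)
1/(S(x(-11, 11)) - 59850) = 1/(1 - 59850) = 1/(-59849) = -1/59849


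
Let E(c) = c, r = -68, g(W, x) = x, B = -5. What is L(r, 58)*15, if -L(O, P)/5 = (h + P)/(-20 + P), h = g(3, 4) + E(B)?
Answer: -225/2 ≈ -112.50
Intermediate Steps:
h = -1 (h = 4 - 5 = -1)
L(O, P) = -5*(-1 + P)/(-20 + P)
L(r, 58)*15 = (5*(1 - 1*58)/(-20 + 58))*15 = (5*(1 - 58)/38)*15 = (5*(1/38)*(-57))*15 = -15/2*15 = -225/2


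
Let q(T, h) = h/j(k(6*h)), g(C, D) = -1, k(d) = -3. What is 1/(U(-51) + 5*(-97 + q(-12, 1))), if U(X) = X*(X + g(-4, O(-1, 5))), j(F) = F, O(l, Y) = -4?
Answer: 3/6496 ≈ 0.00046182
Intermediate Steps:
U(X) = X*(-1 + X) (U(X) = X*(X - 1) = X*(-1 + X))
q(T, h) = -h/3 (q(T, h) = h/(-3) = h*(-⅓) = -h/3)
1/(U(-51) + 5*(-97 + q(-12, 1))) = 1/(-51*(-1 - 51) + 5*(-97 - ⅓*1)) = 1/(-51*(-52) + 5*(-97 - ⅓)) = 1/(2652 + 5*(-292/3)) = 1/(2652 - 1460/3) = 1/(6496/3) = 3/6496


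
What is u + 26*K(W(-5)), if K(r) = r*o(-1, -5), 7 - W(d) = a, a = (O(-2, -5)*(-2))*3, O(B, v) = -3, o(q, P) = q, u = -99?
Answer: 187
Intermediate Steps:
a = 18 (a = -3*(-2)*3 = 6*3 = 18)
W(d) = -11 (W(d) = 7 - 1*18 = 7 - 18 = -11)
K(r) = -r (K(r) = r*(-1) = -r)
u + 26*K(W(-5)) = -99 + 26*(-1*(-11)) = -99 + 26*11 = -99 + 286 = 187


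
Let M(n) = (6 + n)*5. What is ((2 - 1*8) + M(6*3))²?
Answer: 12996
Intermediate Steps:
M(n) = 30 + 5*n
((2 - 1*8) + M(6*3))² = ((2 - 1*8) + (30 + 5*(6*3)))² = ((2 - 8) + (30 + 5*18))² = (-6 + (30 + 90))² = (-6 + 120)² = 114² = 12996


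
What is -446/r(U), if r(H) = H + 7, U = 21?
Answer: -223/14 ≈ -15.929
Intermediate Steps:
r(H) = 7 + H
-446/r(U) = -446/(7 + 21) = -446/28 = -446*1/28 = -223/14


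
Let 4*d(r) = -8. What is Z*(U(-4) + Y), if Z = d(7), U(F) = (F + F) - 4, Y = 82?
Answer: -140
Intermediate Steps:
d(r) = -2 (d(r) = (¼)*(-8) = -2)
U(F) = -4 + 2*F (U(F) = 2*F - 4 = -4 + 2*F)
Z = -2
Z*(U(-4) + Y) = -2*((-4 + 2*(-4)) + 82) = -2*((-4 - 8) + 82) = -2*(-12 + 82) = -2*70 = -140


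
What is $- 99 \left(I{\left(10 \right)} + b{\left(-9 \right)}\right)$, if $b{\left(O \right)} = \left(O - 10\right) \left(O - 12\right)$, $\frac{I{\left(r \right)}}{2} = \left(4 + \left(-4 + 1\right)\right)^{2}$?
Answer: $-39699$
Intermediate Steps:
$I{\left(r \right)} = 2$ ($I{\left(r \right)} = 2 \left(4 + \left(-4 + 1\right)\right)^{2} = 2 \left(4 - 3\right)^{2} = 2 \cdot 1^{2} = 2 \cdot 1 = 2$)
$b{\left(O \right)} = \left(-12 + O\right) \left(-10 + O\right)$ ($b{\left(O \right)} = \left(-10 + O\right) \left(-12 + O\right) = \left(-12 + O\right) \left(-10 + O\right)$)
$- 99 \left(I{\left(10 \right)} + b{\left(-9 \right)}\right) = - 99 \left(2 + \left(120 + \left(-9\right)^{2} - -198\right)\right) = - 99 \left(2 + \left(120 + 81 + 198\right)\right) = - 99 \left(2 + 399\right) = \left(-99\right) 401 = -39699$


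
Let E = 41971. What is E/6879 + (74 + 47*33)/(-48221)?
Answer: 2012705216/331712259 ≈ 6.0676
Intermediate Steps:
E/6879 + (74 + 47*33)/(-48221) = 41971/6879 + (74 + 47*33)/(-48221) = 41971*(1/6879) + (74 + 1551)*(-1/48221) = 41971/6879 + 1625*(-1/48221) = 41971/6879 - 1625/48221 = 2012705216/331712259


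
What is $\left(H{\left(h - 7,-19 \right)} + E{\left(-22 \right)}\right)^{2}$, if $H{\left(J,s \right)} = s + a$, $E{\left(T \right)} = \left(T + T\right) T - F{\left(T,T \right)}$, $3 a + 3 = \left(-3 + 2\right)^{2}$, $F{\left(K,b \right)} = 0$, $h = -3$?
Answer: $\frac{8094025}{9} \approx 8.9934 \cdot 10^{5}$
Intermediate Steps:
$a = - \frac{2}{3}$ ($a = -1 + \frac{\left(-3 + 2\right)^{2}}{3} = -1 + \frac{\left(-1\right)^{2}}{3} = -1 + \frac{1}{3} \cdot 1 = -1 + \frac{1}{3} = - \frac{2}{3} \approx -0.66667$)
$E{\left(T \right)} = 2 T^{2}$ ($E{\left(T \right)} = \left(T + T\right) T - 0 = 2 T T + 0 = 2 T^{2} + 0 = 2 T^{2}$)
$H{\left(J,s \right)} = - \frac{2}{3} + s$ ($H{\left(J,s \right)} = s - \frac{2}{3} = - \frac{2}{3} + s$)
$\left(H{\left(h - 7,-19 \right)} + E{\left(-22 \right)}\right)^{2} = \left(\left(- \frac{2}{3} - 19\right) + 2 \left(-22\right)^{2}\right)^{2} = \left(- \frac{59}{3} + 2 \cdot 484\right)^{2} = \left(- \frac{59}{3} + 968\right)^{2} = \left(\frac{2845}{3}\right)^{2} = \frac{8094025}{9}$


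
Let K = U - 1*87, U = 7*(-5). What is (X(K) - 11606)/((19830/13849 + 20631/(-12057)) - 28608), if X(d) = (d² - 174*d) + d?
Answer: -1357192250304/1592311962451 ≈ -0.85234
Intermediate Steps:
U = -35
K = -122 (K = -35 - 1*87 = -35 - 87 = -122)
X(d) = d² - 173*d
(X(K) - 11606)/((19830/13849 + 20631/(-12057)) - 28608) = (-122*(-173 - 122) - 11606)/((19830/13849 + 20631/(-12057)) - 28608) = (-122*(-295) - 11606)/((19830*(1/13849) + 20631*(-1/12057)) - 28608) = (35990 - 11606)/((19830/13849 - 6877/4019) - 28608) = 24384/(-15542803/55659131 - 28608) = 24384/(-1592311962451/55659131) = 24384*(-55659131/1592311962451) = -1357192250304/1592311962451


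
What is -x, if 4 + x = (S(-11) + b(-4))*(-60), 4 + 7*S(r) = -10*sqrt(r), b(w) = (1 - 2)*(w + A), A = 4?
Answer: -212/7 - 600*I*sqrt(11)/7 ≈ -30.286 - 284.28*I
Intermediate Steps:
b(w) = -4 - w (b(w) = (1 - 2)*(w + 4) = -(4 + w) = -4 - w)
S(r) = -4/7 - 10*sqrt(r)/7 (S(r) = -4/7 + (-10*sqrt(r))/7 = -4/7 - 10*sqrt(r)/7)
x = 212/7 + 600*I*sqrt(11)/7 (x = -4 + ((-4/7 - 10*I*sqrt(11)/7) + (-4 - 1*(-4)))*(-60) = -4 + ((-4/7 - 10*I*sqrt(11)/7) + (-4 + 4))*(-60) = -4 + ((-4/7 - 10*I*sqrt(11)/7) + 0)*(-60) = -4 + (-4/7 - 10*I*sqrt(11)/7)*(-60) = -4 + (240/7 + 600*I*sqrt(11)/7) = 212/7 + 600*I*sqrt(11)/7 ≈ 30.286 + 284.28*I)
-x = -(212/7 + 600*I*sqrt(11)/7) = -212/7 - 600*I*sqrt(11)/7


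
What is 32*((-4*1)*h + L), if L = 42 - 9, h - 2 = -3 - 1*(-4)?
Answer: 672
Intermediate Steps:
h = 3 (h = 2 + (-3 - 1*(-4)) = 2 + (-3 + 4) = 2 + 1 = 3)
L = 33
32*((-4*1)*h + L) = 32*(-4*1*3 + 33) = 32*(-4*3 + 33) = 32*(-12 + 33) = 32*21 = 672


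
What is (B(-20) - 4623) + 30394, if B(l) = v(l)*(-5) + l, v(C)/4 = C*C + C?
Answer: 18151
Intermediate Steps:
v(C) = 4*C + 4*C² (v(C) = 4*(C*C + C) = 4*(C² + C) = 4*(C + C²) = 4*C + 4*C²)
B(l) = l - 20*l*(1 + l) (B(l) = (4*l*(1 + l))*(-5) + l = -20*l*(1 + l) + l = l - 20*l*(1 + l))
(B(-20) - 4623) + 30394 = (-20*(-19 - 20*(-20)) - 4623) + 30394 = (-20*(-19 + 400) - 4623) + 30394 = (-20*381 - 4623) + 30394 = (-7620 - 4623) + 30394 = -12243 + 30394 = 18151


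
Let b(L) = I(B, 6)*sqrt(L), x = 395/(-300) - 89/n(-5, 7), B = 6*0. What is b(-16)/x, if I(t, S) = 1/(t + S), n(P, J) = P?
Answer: 40*I/989 ≈ 0.040445*I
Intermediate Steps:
B = 0
I(t, S) = 1/(S + t)
x = 989/60 (x = 395/(-300) - 89/(-5) = 395*(-1/300) - 89*(-1/5) = -79/60 + 89/5 = 989/60 ≈ 16.483)
b(L) = sqrt(L)/6 (b(L) = sqrt(L)/(6 + 0) = sqrt(L)/6)
b(-16)/x = (sqrt(-16)/6)/(989/60) = ((4*I)/6)*(60/989) = (2*I/3)*(60/989) = 40*I/989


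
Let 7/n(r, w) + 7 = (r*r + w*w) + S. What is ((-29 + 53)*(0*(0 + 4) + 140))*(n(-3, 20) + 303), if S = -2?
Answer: 5090694/5 ≈ 1.0181e+6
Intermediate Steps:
n(r, w) = 7/(-9 + r**2 + w**2) (n(r, w) = 7/(-7 + ((r*r + w*w) - 2)) = 7/(-7 + ((r**2 + w**2) - 2)) = 7/(-7 + (-2 + r**2 + w**2)) = 7/(-9 + r**2 + w**2))
((-29 + 53)*(0*(0 + 4) + 140))*(n(-3, 20) + 303) = ((-29 + 53)*(0*(0 + 4) + 140))*(7/(-9 + (-3)**2 + 20**2) + 303) = (24*(0*4 + 140))*(7/(-9 + 9 + 400) + 303) = (24*(0 + 140))*(7/400 + 303) = (24*140)*(7*(1/400) + 303) = 3360*(7/400 + 303) = 3360*(121207/400) = 5090694/5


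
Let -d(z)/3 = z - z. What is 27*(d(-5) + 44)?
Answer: 1188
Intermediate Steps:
d(z) = 0 (d(z) = -3*(z - z) = -3*0 = 0)
27*(d(-5) + 44) = 27*(0 + 44) = 27*44 = 1188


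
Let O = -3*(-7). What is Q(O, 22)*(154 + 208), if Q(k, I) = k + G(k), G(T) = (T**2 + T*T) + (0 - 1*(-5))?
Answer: 328696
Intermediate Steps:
G(T) = 5 + 2*T**2 (G(T) = (T**2 + T**2) + (0 + 5) = 2*T**2 + 5 = 5 + 2*T**2)
O = 21
Q(k, I) = 5 + k + 2*k**2 (Q(k, I) = k + (5 + 2*k**2) = 5 + k + 2*k**2)
Q(O, 22)*(154 + 208) = (5 + 21 + 2*21**2)*(154 + 208) = (5 + 21 + 2*441)*362 = (5 + 21 + 882)*362 = 908*362 = 328696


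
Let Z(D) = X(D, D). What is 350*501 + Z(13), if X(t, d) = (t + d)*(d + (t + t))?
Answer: 176364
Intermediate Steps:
X(t, d) = (d + t)*(d + 2*t)
Z(D) = 6*D**2 (Z(D) = D**2 + 2*D**2 + 3*D*D = D**2 + 2*D**2 + 3*D**2 = 6*D**2)
350*501 + Z(13) = 350*501 + 6*13**2 = 175350 + 6*169 = 175350 + 1014 = 176364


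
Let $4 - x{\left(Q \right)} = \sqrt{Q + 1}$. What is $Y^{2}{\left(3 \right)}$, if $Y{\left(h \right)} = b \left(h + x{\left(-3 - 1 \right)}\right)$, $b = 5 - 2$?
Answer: $414 - 126 i \sqrt{3} \approx 414.0 - 218.24 i$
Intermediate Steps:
$b = 3$ ($b = 5 - 2 = 3$)
$x{\left(Q \right)} = 4 - \sqrt{1 + Q}$ ($x{\left(Q \right)} = 4 - \sqrt{Q + 1} = 4 - \sqrt{1 + Q}$)
$Y{\left(h \right)} = 12 + 3 h - 3 i \sqrt{3}$ ($Y{\left(h \right)} = 3 \left(h + \left(4 - \sqrt{1 - 4}\right)\right) = 3 \left(h + \left(4 - \sqrt{-3}\right)\right) = 3 \left(h + \left(4 - i \sqrt{3}\right)\right) = 3 \left(4 + h - i \sqrt{3}\right) = 12 + 3 h - 3 i \sqrt{3}$)
$Y^{2}{\left(3 \right)} = \left(12 + 3 \cdot 3 - 3 i \sqrt{3}\right)^{2} = \left(12 + 9 - 3 i \sqrt{3}\right)^{2} = \left(21 - 3 i \sqrt{3}\right)^{2}$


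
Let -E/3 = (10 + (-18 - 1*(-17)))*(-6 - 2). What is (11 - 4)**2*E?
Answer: 10584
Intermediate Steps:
E = 216 (E = -3*(10 + (-18 - 1*(-17)))*(-6 - 2) = -3*(10 + (-18 + 17))*(-8) = -3*(10 - 1)*(-8) = -27*(-8) = -3*(-72) = 216)
(11 - 4)**2*E = (11 - 4)**2*216 = 7**2*216 = 49*216 = 10584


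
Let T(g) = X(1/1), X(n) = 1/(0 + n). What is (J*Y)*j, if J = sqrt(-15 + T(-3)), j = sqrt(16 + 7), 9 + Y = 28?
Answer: 19*I*sqrt(322) ≈ 340.94*I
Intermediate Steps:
Y = 19 (Y = -9 + 28 = 19)
X(n) = 1/n
T(g) = 1 (T(g) = 1/(1/1) = 1/1 = 1)
j = sqrt(23) ≈ 4.7958
J = I*sqrt(14) (J = sqrt(-15 + 1) = sqrt(-14) = I*sqrt(14) ≈ 3.7417*I)
(J*Y)*j = ((I*sqrt(14))*19)*sqrt(23) = (19*I*sqrt(14))*sqrt(23) = 19*I*sqrt(322)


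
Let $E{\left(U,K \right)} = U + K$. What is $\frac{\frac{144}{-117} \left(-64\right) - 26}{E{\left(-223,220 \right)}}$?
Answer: $- \frac{686}{39} \approx -17.59$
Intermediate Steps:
$E{\left(U,K \right)} = K + U$
$\frac{\frac{144}{-117} \left(-64\right) - 26}{E{\left(-223,220 \right)}} = \frac{\frac{144}{-117} \left(-64\right) - 26}{220 - 223} = \frac{144 \left(- \frac{1}{117}\right) \left(-64\right) - 26}{-3} = \left(\left(- \frac{16}{13}\right) \left(-64\right) - 26\right) \left(- \frac{1}{3}\right) = \left(\frac{1024}{13} - 26\right) \left(- \frac{1}{3}\right) = \frac{686}{13} \left(- \frac{1}{3}\right) = - \frac{686}{39}$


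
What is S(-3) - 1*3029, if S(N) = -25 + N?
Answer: -3057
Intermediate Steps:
S(-3) - 1*3029 = (-25 - 3) - 1*3029 = -28 - 3029 = -3057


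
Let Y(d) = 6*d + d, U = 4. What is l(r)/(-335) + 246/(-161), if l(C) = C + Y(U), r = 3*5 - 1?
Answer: -89172/53935 ≈ -1.6533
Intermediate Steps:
Y(d) = 7*d
r = 14 (r = 15 - 1 = 14)
l(C) = 28 + C (l(C) = C + 7*4 = C + 28 = 28 + C)
l(r)/(-335) + 246/(-161) = (28 + 14)/(-335) + 246/(-161) = 42*(-1/335) + 246*(-1/161) = -42/335 - 246/161 = -89172/53935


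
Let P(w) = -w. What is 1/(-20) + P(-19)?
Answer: 379/20 ≈ 18.950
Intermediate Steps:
1/(-20) + P(-19) = 1/(-20) - 1*(-19) = -1/20 + 19 = 379/20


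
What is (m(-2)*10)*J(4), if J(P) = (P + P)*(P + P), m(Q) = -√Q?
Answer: -640*I*√2 ≈ -905.1*I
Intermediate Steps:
J(P) = 4*P² (J(P) = (2*P)*(2*P) = 4*P²)
(m(-2)*10)*J(4) = (-√(-2)*10)*(4*4²) = (-I*√2*10)*(4*16) = (-I*√2*10)*64 = -10*I*√2*64 = -640*I*√2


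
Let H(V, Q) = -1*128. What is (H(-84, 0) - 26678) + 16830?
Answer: -9976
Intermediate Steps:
H(V, Q) = -128
(H(-84, 0) - 26678) + 16830 = (-128 - 26678) + 16830 = -26806 + 16830 = -9976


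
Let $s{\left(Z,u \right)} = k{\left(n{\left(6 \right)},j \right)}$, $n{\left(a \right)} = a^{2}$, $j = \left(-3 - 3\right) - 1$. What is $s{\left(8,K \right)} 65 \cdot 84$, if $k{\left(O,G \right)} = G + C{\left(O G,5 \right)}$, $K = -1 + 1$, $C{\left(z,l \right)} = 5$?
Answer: $-10920$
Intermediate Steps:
$j = -7$ ($j = -6 - 1 = -7$)
$K = 0$
$k{\left(O,G \right)} = 5 + G$ ($k{\left(O,G \right)} = G + 5 = 5 + G$)
$s{\left(Z,u \right)} = -2$ ($s{\left(Z,u \right)} = 5 - 7 = -2$)
$s{\left(8,K \right)} 65 \cdot 84 = \left(-2\right) 65 \cdot 84 = \left(-130\right) 84 = -10920$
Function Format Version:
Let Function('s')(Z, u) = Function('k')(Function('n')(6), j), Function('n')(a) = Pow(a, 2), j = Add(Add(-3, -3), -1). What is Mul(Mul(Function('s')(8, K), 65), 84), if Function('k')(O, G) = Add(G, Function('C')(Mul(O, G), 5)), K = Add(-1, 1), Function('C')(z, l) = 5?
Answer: -10920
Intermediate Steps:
j = -7 (j = Add(-6, -1) = -7)
K = 0
Function('k')(O, G) = Add(5, G) (Function('k')(O, G) = Add(G, 5) = Add(5, G))
Function('s')(Z, u) = -2 (Function('s')(Z, u) = Add(5, -7) = -2)
Mul(Mul(Function('s')(8, K), 65), 84) = Mul(Mul(-2, 65), 84) = Mul(-130, 84) = -10920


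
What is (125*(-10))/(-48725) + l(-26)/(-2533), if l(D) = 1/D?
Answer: 3294849/128357242 ≈ 0.025669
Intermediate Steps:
(125*(-10))/(-48725) + l(-26)/(-2533) = (125*(-10))/(-48725) + 1/(-26*(-2533)) = -1250*(-1/48725) - 1/26*(-1/2533) = 50/1949 + 1/65858 = 3294849/128357242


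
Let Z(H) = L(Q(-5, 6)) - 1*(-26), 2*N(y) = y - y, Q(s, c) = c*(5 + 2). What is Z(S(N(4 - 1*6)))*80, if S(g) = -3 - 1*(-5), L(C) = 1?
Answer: 2160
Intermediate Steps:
Q(s, c) = 7*c (Q(s, c) = c*7 = 7*c)
N(y) = 0 (N(y) = (y - y)/2 = (1/2)*0 = 0)
S(g) = 2 (S(g) = -3 + 5 = 2)
Z(H) = 27 (Z(H) = 1 - 1*(-26) = 1 + 26 = 27)
Z(S(N(4 - 1*6)))*80 = 27*80 = 2160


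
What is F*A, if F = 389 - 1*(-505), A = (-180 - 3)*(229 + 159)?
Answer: -63477576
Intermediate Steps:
A = -71004 (A = -183*388 = -71004)
F = 894 (F = 389 + 505 = 894)
F*A = 894*(-71004) = -63477576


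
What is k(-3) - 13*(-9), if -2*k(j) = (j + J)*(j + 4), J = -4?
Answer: 241/2 ≈ 120.50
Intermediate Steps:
k(j) = -(-4 + j)*(4 + j)/2 (k(j) = -(j - 4)*(j + 4)/2 = -(-4 + j)*(4 + j)/2)
k(-3) - 13*(-9) = (8 - ½*(-3)²) - 13*(-9) = (8 - ½*9) + 117 = (8 - 9/2) + 117 = 7/2 + 117 = 241/2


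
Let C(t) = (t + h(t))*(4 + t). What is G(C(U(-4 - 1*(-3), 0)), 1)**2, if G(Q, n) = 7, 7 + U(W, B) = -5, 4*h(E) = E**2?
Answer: 49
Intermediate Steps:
h(E) = E**2/4
U(W, B) = -12 (U(W, B) = -7 - 5 = -12)
C(t) = (4 + t)*(t + t**2/4) (C(t) = (t + t**2/4)*(4 + t) = (4 + t)*(t + t**2/4))
G(C(U(-4 - 1*(-3), 0)), 1)**2 = 7**2 = 49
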